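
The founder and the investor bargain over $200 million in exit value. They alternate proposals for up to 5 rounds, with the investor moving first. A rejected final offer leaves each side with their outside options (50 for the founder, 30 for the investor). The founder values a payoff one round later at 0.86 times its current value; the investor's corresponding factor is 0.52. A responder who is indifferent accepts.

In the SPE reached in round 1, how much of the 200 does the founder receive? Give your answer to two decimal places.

129.48

Round 5 (the investor proposes): the founder gets 50 if talks fail, so the investor offers 50 and keeps 150.
Round 4 (the founder proposes): the investor can get 150 next round, worth 0.52 × 150 = 78 now. The founder offers 78 and keeps 200 − 78 = 122.
Round 3 (the investor proposes): the founder can get 122 next round, worth 0.86 × 122 = 104.92 now, so the investor offers 104.92, keeping 95.08.
Round 2 (the founder proposes): the investor can get 95.08 next round, worth 0.52 × 95.08 = 49.4416 now, so the founder offers 49.4416, keeping 150.5584.
Round 1 (the investor proposes): the founder can get 150.5584 next round, worth 0.86 × 150.5584 = 129.480224 now, so the investor offers 129.480224, keeping 70.519776.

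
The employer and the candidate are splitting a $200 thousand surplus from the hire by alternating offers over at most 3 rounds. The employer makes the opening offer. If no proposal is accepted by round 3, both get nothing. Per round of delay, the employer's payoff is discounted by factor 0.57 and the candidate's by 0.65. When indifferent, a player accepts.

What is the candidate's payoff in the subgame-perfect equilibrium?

55.9

Work backward from the last round.
Round 3 (the employer proposes): rejection yields 0 for the candidate; the employer offers 0 and keeps 200.
Round 2 (the candidate proposes): the employer can get 200 next round, worth 0.57 × 200 = 114 now. The candidate offers 114 and keeps 200 − 114 = 86.
Round 1 (the employer proposes): the candidate can get 86 next round, worth 0.65 × 86 = 55.9 now, so the employer offers 55.9, keeping 144.1.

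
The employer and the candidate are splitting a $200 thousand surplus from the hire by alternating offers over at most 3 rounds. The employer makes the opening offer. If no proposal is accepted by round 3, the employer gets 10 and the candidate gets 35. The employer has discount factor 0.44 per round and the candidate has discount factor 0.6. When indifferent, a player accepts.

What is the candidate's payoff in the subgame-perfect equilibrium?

Round 3 (the employer proposes): the candidate gets 35 if talks fail, so the employer offers 35 and keeps 165.
Round 2 (the candidate proposes): the employer can get 165 next round, worth 0.44 × 165 = 72.6 now. The candidate offers 72.6 and keeps 200 − 72.6 = 127.4.
Round 1 (the employer proposes): the candidate can get 127.4 next round, worth 0.6 × 127.4 = 76.44 now. The employer offers 76.44 and keeps 200 − 76.44 = 123.56.

76.44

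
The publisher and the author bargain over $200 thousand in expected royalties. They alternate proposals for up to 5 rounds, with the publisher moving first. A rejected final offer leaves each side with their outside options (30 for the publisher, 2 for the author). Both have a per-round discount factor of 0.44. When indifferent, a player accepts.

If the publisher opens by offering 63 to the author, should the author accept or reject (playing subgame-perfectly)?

Accept

Work out the author's continuation value if the offer is rejected.
Round 5 (the publisher proposes): the author gets 2 if talks fail, so the publisher offers 2 and keeps 198.
Round 4 (the author proposes): the publisher can get 198 next round, worth 0.44 × 198 = 87.12 now, so the author offers 87.12, keeping 112.88.
Round 3 (the publisher proposes): the author can get 112.88 next round, worth 0.44 × 112.88 = 49.6672 now, so the publisher offers 49.6672, keeping 150.3328.
Round 2 (the author proposes): the publisher can get 150.3328 next round, worth 0.44 × 150.3328 = 66.146432 now; the author offers that and keeps 133.853568.
So by rejecting in round 1, the author gets 133.853568 next round, worth 0.44 × 133.853568 = 58.89556992 now.
Offer 63 ≥ 58.89556992, so the author accepts.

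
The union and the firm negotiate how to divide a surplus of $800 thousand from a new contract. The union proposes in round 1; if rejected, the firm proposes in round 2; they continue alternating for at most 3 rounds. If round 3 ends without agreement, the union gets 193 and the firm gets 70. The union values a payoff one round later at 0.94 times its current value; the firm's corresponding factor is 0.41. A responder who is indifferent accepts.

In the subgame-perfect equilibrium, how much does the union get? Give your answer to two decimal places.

753.34

Round 3 (the union proposes): the firm gets 70 if talks fail, so the union offers 70 and keeps 730.
Round 2 (the firm proposes): the union can get 730 next round, worth 0.94 × 730 = 686.2 now. The firm offers 686.2 and keeps 800 − 686.2 = 113.8.
Round 1 (the union proposes): the firm can get 113.8 next round, worth 0.41 × 113.8 = 46.658 now. The union offers 46.658 and keeps 800 − 46.658 = 753.342.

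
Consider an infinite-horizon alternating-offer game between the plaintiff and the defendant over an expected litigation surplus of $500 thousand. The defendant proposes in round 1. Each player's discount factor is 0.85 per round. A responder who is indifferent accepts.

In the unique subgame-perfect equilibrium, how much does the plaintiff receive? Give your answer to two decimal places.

229.73

When the defendant proposes, the plaintiff accepts any offer worth at least 0.85 times what the plaintiff would get by proposing next round; and vice versa.
This gives x = 500 − 0.85y and y = 500 − 0.85x, where x and y are each side's share when it proposes.
Hence (1 − 0.85·0.85)x = 500(1 − 0.85), i.e. 0.2775·x = 75.
x ≈ 270.2703; the plaintiff's share is 500 − x ≈ 229.7297.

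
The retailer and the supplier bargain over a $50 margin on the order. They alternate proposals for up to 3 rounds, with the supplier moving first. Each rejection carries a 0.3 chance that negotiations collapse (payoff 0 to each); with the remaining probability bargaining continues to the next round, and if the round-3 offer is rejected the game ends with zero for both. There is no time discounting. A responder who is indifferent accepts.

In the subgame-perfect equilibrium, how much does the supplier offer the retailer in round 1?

10.5

By backward induction:
Round 3 (the supplier proposes): rejection yields 0 for the retailer; the supplier offers 0 and keeps 50.
Round 2 (the retailer proposes): rejecting gives the supplier an expected 0.7 × 50 = 35; the retailer offers that and keeps 15.
Round 1 (the supplier proposes): rejecting gives the retailer an expected 0.7 × 15 = 10.5. The supplier offers 10.5 and keeps 50 − 10.5 = 39.5.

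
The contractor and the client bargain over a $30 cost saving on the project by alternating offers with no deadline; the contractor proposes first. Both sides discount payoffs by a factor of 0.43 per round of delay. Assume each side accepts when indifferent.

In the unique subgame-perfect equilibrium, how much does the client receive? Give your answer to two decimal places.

Let x be the contractor's share when the contractor proposes and y be the client's share when the client proposes.
The client accepts iff offered ≥ 0.43·y, so x = 30 − 0.43y. Symmetrically y = 30 − 0.43x.
Substituting: x = 30 − 0.43(30 − 0.43x), giving x(1 − 0.43·0.43) = 30(1 − 0.43).
So x = 30 × 0.57 / 0.8151 ≈ 20.9790, and the client receives 30 − x ≈ 9.0210.

9.02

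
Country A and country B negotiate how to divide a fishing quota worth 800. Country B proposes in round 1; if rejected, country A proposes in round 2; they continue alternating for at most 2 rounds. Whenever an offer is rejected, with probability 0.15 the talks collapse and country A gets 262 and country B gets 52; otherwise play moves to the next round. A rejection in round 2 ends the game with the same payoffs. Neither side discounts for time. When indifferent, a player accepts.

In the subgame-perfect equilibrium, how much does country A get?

675.1

By backward induction:
Round 2 (country A proposes): country B gets 52 if talks fail, so country A offers 52 and keeps 748.
Round 1 (country B proposes): rejecting gives country A an expected 0.85 × 748 + 0.15 × 262 = 675.1; country B offers that and keeps 124.9.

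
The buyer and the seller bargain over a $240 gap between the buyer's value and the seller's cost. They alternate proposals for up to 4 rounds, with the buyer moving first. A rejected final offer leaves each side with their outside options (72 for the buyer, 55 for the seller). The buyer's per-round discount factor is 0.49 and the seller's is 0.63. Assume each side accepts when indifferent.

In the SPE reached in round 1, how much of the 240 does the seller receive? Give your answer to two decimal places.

109.78

Round 4 (the seller proposes): the buyer gets 72 if talks fail, so the seller offers 72 and keeps 168.
Round 3 (the buyer proposes): the seller can get 168 next round, worth 0.63 × 168 = 105.84 now. The buyer offers 105.84 and keeps 240 − 105.84 = 134.16.
Round 2 (the seller proposes): the buyer can get 134.16 next round, worth 0.49 × 134.16 = 65.7384 now; the seller offers that and keeps 174.2616.
Round 1 (the buyer proposes): the seller can get 174.2616 next round, worth 0.63 × 174.2616 = 109.784808 now. The buyer offers 109.784808 and keeps 240 − 109.784808 = 130.215192.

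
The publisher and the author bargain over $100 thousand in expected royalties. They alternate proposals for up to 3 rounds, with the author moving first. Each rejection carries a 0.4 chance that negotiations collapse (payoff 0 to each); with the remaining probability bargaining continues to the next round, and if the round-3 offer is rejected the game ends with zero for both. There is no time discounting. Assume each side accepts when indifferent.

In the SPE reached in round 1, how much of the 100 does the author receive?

Round 3 (the author proposes): the publisher will accept anything ≥ 0, so the author offers 0 and keeps 100.
Round 2 (the publisher proposes): rejecting gives the author an expected 0.6 × 100 = 60; the publisher offers that and keeps 40.
Round 1 (the author proposes): rejecting gives the publisher an expected 0.6 × 40 = 24; the author offers that and keeps 76.

76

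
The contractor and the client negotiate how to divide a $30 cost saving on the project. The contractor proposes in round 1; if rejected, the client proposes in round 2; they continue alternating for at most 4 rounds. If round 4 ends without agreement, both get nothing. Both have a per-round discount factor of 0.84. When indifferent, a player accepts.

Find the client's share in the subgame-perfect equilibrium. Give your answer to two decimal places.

21.81

By backward induction:
Round 4 (the client proposes): the contractor will accept anything ≥ 0, so the client offers 0 and keeps 30.
Round 3 (the contractor proposes): the client can get 30 next round, worth 0.84 × 30 = 25.2 now, so the contractor offers 25.2, keeping 4.8.
Round 2 (the client proposes): the contractor can get 4.8 next round, worth 0.84 × 4.8 = 4.032 now. The client offers 4.032 and keeps 30 − 4.032 = 25.968.
Round 1 (the contractor proposes): the client can get 25.968 next round, worth 0.84 × 25.968 = 21.81312 now, so the contractor offers 21.81312, keeping 8.18688.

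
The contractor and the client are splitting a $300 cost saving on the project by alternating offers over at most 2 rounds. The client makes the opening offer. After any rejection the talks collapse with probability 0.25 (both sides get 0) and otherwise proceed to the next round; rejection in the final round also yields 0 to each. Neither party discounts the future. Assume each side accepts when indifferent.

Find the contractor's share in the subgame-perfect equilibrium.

225

Round 2 (the contractor proposes): rejection yields 0 for the client; the contractor offers 0 and keeps 300.
Round 1 (the client proposes): rejecting gives the contractor an expected 0.75 × 300 = 225. The client offers 225 and keeps 300 − 225 = 75.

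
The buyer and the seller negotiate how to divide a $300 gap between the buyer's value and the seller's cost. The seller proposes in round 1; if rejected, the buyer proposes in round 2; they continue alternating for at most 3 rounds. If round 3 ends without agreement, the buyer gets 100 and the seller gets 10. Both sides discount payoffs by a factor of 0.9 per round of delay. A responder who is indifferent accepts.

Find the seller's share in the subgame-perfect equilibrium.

192

Work backward from the last round.
Round 3 (the seller proposes): the buyer gets 100 if talks fail, so the seller offers 100 and keeps 200.
Round 2 (the buyer proposes): the seller can get 200 next round, worth 0.9 × 200 = 180 now; the buyer offers that and keeps 120.
Round 1 (the seller proposes): the buyer can get 120 next round, worth 0.9 × 120 = 108 now, so the seller offers 108, keeping 192.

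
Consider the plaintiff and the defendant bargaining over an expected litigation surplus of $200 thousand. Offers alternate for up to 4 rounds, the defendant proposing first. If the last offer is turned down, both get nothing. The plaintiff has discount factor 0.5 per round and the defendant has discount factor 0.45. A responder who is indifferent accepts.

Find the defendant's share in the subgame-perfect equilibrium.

Round 4 (the plaintiff proposes): the defendant will accept anything ≥ 0, so the plaintiff offers 0 and keeps 200.
Round 3 (the defendant proposes): the plaintiff can get 200 next round, worth 0.5 × 200 = 100 now; the defendant offers that and keeps 100.
Round 2 (the plaintiff proposes): the defendant can get 100 next round, worth 0.45 × 100 = 45 now. The plaintiff offers 45 and keeps 200 − 45 = 155.
Round 1 (the defendant proposes): the plaintiff can get 155 next round, worth 0.5 × 155 = 77.5 now; the defendant offers that and keeps 122.5.

122.5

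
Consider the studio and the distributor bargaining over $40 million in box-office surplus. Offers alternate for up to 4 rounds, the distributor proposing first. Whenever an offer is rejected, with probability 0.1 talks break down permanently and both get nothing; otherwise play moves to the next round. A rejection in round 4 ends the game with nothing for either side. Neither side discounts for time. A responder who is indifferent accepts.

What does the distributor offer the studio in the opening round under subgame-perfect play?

Round 4 (the studio proposes): rejection yields 0 for the distributor; the studio offers 0 and keeps 40.
Round 3 (the distributor proposes): rejecting gives the studio an expected 0.9 × 40 = 36. The distributor offers 36 and keeps 40 − 36 = 4.
Round 2 (the studio proposes): rejecting gives the distributor an expected 0.9 × 4 = 3.6. The studio offers 3.6 and keeps 40 − 3.6 = 36.4.
Round 1 (the distributor proposes): rejecting gives the studio an expected 0.9 × 36.4 = 32.76. The distributor offers 32.76 and keeps 40 − 32.76 = 7.24.

32.76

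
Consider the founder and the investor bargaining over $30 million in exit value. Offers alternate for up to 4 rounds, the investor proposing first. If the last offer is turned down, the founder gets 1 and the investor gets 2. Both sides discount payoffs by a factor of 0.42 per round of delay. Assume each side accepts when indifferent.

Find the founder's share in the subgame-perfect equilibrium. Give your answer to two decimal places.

By backward induction:
Round 4 (the founder proposes): the investor gets 2 if talks fail, so the founder offers 2 and keeps 28.
Round 3 (the investor proposes): the founder can get 28 next round, worth 0.42 × 28 = 11.76 now. The investor offers 11.76 and keeps 30 − 11.76 = 18.24.
Round 2 (the founder proposes): the investor can get 18.24 next round, worth 0.42 × 18.24 = 7.6608 now, so the founder offers 7.6608, keeping 22.3392.
Round 1 (the investor proposes): the founder can get 22.3392 next round, worth 0.42 × 22.3392 = 9.382464 now; the investor offers that and keeps 20.617536.

9.38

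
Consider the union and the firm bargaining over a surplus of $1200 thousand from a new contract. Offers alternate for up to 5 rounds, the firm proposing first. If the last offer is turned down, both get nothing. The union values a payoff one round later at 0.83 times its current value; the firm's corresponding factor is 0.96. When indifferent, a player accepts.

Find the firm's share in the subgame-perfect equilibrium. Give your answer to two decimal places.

Solve by backward induction from round 5.
Round 5 (the firm proposes): the union will accept anything ≥ 0, so the firm offers 0 and keeps 1200.
Round 4 (the union proposes): the firm can get 1200 next round, worth 0.96 × 1200 = 1152 now, so the union offers 1152, keeping 48.
Round 3 (the firm proposes): the union can get 48 next round, worth 0.83 × 48 = 39.84 now, so the firm offers 39.84, keeping 1160.16.
Round 2 (the union proposes): the firm can get 1160.16 next round, worth 0.96 × 1160.16 = 1113.7536 now. The union offers 1113.7536 and keeps 1200 − 1113.7536 = 86.2464.
Round 1 (the firm proposes): the union can get 86.2464 next round, worth 0.83 × 86.2464 = 71.584512 now. The firm offers 71.584512 and keeps 1200 − 71.584512 = 1128.415488.

1128.42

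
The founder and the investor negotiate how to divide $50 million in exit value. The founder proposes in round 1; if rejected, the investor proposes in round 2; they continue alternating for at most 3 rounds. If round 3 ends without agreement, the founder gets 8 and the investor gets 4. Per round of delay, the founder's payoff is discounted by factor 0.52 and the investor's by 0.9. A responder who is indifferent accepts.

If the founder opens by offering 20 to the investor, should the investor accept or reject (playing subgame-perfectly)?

Reject

Round 3 (the founder proposes): the investor gets 4 if talks fail, so the founder offers 4 and keeps 46.
Round 2 (the investor proposes): the founder can get 46 next round, worth 0.52 × 46 = 23.92 now, so the investor offers 23.92, keeping 26.08.
So by rejecting in round 1, the investor gets 26.08 next round, worth 0.9 × 26.08 = 23.472 now.
Offer 20 < 23.472, so the investor rejects.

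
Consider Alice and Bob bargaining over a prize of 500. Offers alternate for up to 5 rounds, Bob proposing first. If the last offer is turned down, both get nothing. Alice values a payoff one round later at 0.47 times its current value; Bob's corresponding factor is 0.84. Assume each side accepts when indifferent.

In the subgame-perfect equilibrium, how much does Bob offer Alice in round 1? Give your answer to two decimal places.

Round 5 (Bob proposes): Alice will accept anything ≥ 0, so Bob offers 0 and keeps 500.
Round 4 (Alice proposes): Bob can get 500 next round, worth 0.84 × 500 = 420 now; Alice offers that and keeps 80.
Round 3 (Bob proposes): Alice can get 80 next round, worth 0.47 × 80 = 37.6 now. Bob offers 37.6 and keeps 500 − 37.6 = 462.4.
Round 2 (Alice proposes): Bob can get 462.4 next round, worth 0.84 × 462.4 = 388.416 now; Alice offers that and keeps 111.584.
Round 1 (Bob proposes): Alice can get 111.584 next round, worth 0.47 × 111.584 = 52.44448 now, so Bob offers 52.44448, keeping 447.55552.

52.44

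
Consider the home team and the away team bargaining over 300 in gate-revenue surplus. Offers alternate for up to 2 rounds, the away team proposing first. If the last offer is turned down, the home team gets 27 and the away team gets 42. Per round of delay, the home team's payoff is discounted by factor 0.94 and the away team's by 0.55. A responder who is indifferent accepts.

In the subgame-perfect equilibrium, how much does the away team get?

Solve by backward induction from round 2.
Round 2 (the home team proposes): the away team gets 42 if talks fail, so the home team offers 42 and keeps 258.
Round 1 (the away team proposes): the home team can get 258 next round, worth 0.94 × 258 = 242.52 now, so the away team offers 242.52, keeping 57.48.

57.48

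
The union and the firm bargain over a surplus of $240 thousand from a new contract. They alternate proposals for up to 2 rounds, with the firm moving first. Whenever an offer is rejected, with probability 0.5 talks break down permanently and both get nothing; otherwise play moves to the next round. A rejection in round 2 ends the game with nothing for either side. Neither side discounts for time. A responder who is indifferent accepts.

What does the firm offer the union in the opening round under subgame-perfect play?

120

By backward induction:
Round 2 (the union proposes): rejection yields 0 for the firm; the union offers 0 and keeps 240.
Round 1 (the firm proposes): rejecting gives the union an expected 0.5 × 240 = 120. The firm offers 120 and keeps 240 − 120 = 120.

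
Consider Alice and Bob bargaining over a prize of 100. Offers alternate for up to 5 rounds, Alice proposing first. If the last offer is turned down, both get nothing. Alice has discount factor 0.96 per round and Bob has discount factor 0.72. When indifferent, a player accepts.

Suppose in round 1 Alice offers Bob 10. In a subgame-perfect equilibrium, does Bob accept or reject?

Accept

Work out Bob's continuation value if the offer is rejected.
Round 5 (Alice proposes): rejection yields 0 for Bob; Alice offers 0 and keeps 100.
Round 4 (Bob proposes): Alice can get 100 next round, worth 0.96 × 100 = 96 now, so Bob offers 96, keeping 4.
Round 3 (Alice proposes): Bob can get 4 next round, worth 0.72 × 4 = 2.88 now, so Alice offers 2.88, keeping 97.12.
Round 2 (Bob proposes): Alice can get 97.12 next round, worth 0.96 × 97.12 = 93.2352 now; Bob offers that and keeps 6.7648.
So by rejecting in round 1, Bob gets 6.7648 next round, worth 0.72 × 6.7648 = 4.870656 now.
Offer 10 ≥ 4.870656, so Bob accepts.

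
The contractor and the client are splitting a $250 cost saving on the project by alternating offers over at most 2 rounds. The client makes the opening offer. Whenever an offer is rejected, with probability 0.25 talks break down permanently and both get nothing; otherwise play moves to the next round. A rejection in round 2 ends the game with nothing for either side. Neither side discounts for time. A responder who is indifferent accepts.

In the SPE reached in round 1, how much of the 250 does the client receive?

Round 2 (the contractor proposes): the client will accept anything ≥ 0, so the contractor offers 0 and keeps 250.
Round 1 (the client proposes): rejecting gives the contractor an expected 0.75 × 250 = 187.5, so the client offers 187.5, keeping 62.5.

62.5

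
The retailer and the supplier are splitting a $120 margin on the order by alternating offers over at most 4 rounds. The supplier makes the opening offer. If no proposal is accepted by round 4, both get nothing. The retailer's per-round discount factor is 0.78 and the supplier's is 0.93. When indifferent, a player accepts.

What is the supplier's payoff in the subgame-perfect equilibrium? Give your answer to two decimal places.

45.55

Work backward from the last round.
Round 4 (the retailer proposes): rejection yields 0 for the supplier; the retailer offers 0 and keeps 120.
Round 3 (the supplier proposes): the retailer can get 120 next round, worth 0.78 × 120 = 93.6 now. The supplier offers 93.6 and keeps 120 − 93.6 = 26.4.
Round 2 (the retailer proposes): the supplier can get 26.4 next round, worth 0.93 × 26.4 = 24.552 now; the retailer offers that and keeps 95.448.
Round 1 (the supplier proposes): the retailer can get 95.448 next round, worth 0.78 × 95.448 = 74.44944 now, so the supplier offers 74.44944, keeping 45.55056.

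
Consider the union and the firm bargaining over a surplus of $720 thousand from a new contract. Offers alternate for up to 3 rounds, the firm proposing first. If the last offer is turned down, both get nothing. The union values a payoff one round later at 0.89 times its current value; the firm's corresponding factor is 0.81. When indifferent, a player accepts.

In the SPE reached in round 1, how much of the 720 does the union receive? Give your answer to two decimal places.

121.75

Round 3 (the firm proposes): rejection yields 0 for the union; the firm offers 0 and keeps 720.
Round 2 (the union proposes): the firm can get 720 next round, worth 0.81 × 720 = 583.2 now. The union offers 583.2 and keeps 720 − 583.2 = 136.8.
Round 1 (the firm proposes): the union can get 136.8 next round, worth 0.89 × 136.8 = 121.752 now. The firm offers 121.752 and keeps 720 − 121.752 = 598.248.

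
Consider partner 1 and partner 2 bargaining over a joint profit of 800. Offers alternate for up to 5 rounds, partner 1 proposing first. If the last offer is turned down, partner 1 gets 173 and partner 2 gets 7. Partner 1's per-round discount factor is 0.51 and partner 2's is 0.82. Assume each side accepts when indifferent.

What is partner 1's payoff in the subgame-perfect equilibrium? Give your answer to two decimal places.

342.91

Round 5 (partner 1 proposes): partner 2 gets 7 if talks fail, so partner 1 offers 7 and keeps 793.
Round 4 (partner 2 proposes): partner 1 can get 793 next round, worth 0.51 × 793 = 404.43 now. Partner 2 offers 404.43 and keeps 800 − 404.43 = 395.57.
Round 3 (partner 1 proposes): partner 2 can get 395.57 next round, worth 0.82 × 395.57 = 324.3674 now; partner 1 offers that and keeps 475.6326.
Round 2 (partner 2 proposes): partner 1 can get 475.6326 next round, worth 0.51 × 475.6326 = 242.572626 now; partner 2 offers that and keeps 557.427374.
Round 1 (partner 1 proposes): partner 2 can get 557.427374 next round, worth 0.82 × 557.427374 = 457.09044668 now, so partner 1 offers 457.09044668, keeping 342.90955332.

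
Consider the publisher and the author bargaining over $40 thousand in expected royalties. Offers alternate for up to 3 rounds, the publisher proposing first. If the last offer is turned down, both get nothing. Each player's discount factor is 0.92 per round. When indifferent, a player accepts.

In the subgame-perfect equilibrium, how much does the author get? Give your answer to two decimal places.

2.94

Round 3 (the publisher proposes): the author will accept anything ≥ 0, so the publisher offers 0 and keeps 40.
Round 2 (the author proposes): the publisher can get 40 next round, worth 0.92 × 40 = 36.8 now; the author offers that and keeps 3.2.
Round 1 (the publisher proposes): the author can get 3.2 next round, worth 0.92 × 3.2 = 2.944 now, so the publisher offers 2.944, keeping 37.056.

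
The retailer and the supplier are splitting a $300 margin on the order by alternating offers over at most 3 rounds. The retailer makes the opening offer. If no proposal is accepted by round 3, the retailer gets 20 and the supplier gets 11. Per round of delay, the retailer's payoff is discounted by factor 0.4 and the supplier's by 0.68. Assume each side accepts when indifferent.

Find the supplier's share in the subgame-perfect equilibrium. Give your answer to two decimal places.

By backward induction:
Round 3 (the retailer proposes): the supplier gets 11 if talks fail, so the retailer offers 11 and keeps 289.
Round 2 (the supplier proposes): the retailer can get 289 next round, worth 0.4 × 289 = 115.6 now. The supplier offers 115.6 and keeps 300 − 115.6 = 184.4.
Round 1 (the retailer proposes): the supplier can get 184.4 next round, worth 0.68 × 184.4 = 125.392 now, so the retailer offers 125.392, keeping 174.608.

125.39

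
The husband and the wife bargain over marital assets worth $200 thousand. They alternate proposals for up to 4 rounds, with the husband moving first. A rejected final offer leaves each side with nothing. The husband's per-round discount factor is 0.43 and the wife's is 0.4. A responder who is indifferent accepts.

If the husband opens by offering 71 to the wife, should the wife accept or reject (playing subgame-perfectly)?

Accept

Round 4 (the wife proposes): rejection yields 0 for the husband; the wife offers 0 and keeps 200.
Round 3 (the husband proposes): the wife can get 200 next round, worth 0.4 × 200 = 80 now, so the husband offers 80, keeping 120.
Round 2 (the wife proposes): the husband can get 120 next round, worth 0.43 × 120 = 51.6 now. The wife offers 51.6 and keeps 200 − 51.6 = 148.4.
So by rejecting in round 1, the wife gets 148.4 next round, worth 0.4 × 148.4 = 59.36 now.
Offer 71 ≥ 59.36, so the wife accepts.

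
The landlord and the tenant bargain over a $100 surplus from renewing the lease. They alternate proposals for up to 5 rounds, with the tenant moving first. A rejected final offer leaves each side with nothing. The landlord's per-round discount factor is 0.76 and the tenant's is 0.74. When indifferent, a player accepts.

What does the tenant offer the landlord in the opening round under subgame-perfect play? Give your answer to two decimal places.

Work backward from the last round.
Round 5 (the tenant proposes): the landlord will accept anything ≥ 0, so the tenant offers 0 and keeps 100.
Round 4 (the landlord proposes): the tenant can get 100 next round, worth 0.74 × 100 = 74 now; the landlord offers that and keeps 26.
Round 3 (the tenant proposes): the landlord can get 26 next round, worth 0.76 × 26 = 19.76 now. The tenant offers 19.76 and keeps 100 − 19.76 = 80.24.
Round 2 (the landlord proposes): the tenant can get 80.24 next round, worth 0.74 × 80.24 = 59.3776 now. The landlord offers 59.3776 and keeps 100 − 59.3776 = 40.6224.
Round 1 (the tenant proposes): the landlord can get 40.6224 next round, worth 0.76 × 40.6224 = 30.873024 now. The tenant offers 30.873024 and keeps 100 − 30.873024 = 69.126976.

30.87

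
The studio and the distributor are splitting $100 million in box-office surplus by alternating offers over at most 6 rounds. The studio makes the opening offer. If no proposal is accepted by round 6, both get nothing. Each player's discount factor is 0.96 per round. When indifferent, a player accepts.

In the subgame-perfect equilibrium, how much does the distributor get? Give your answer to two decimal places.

88.92

Round 6 (the distributor proposes): the studio will accept anything ≥ 0, so the distributor offers 0 and keeps 100.
Round 5 (the studio proposes): the distributor can get 100 next round, worth 0.96 × 100 = 96 now, so the studio offers 96, keeping 4.
Round 4 (the distributor proposes): the studio can get 4 next round, worth 0.96 × 4 = 3.84 now. The distributor offers 3.84 and keeps 100 − 3.84 = 96.16.
Round 3 (the studio proposes): the distributor can get 96.16 next round, worth 0.96 × 96.16 = 92.3136 now, so the studio offers 92.3136, keeping 7.6864.
Round 2 (the distributor proposes): the studio can get 7.6864 next round, worth 0.96 × 7.6864 = 7.378944 now; the distributor offers that and keeps 92.621056.
Round 1 (the studio proposes): the distributor can get 92.621056 next round, worth 0.96 × 92.621056 = 88.91621376 now; the studio offers that and keeps 11.08378624.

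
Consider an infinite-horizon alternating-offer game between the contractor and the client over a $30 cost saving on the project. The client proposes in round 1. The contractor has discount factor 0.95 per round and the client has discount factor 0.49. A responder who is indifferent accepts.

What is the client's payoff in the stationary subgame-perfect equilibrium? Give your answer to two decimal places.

Let x be the client's share when the client proposes and y be the contractor's share when the contractor proposes.
The contractor accepts iff offered ≥ 0.95·y, so x = 30 − 0.95y. Symmetrically y = 30 − 0.49x.
Substituting: x = 30 − 0.95(30 − 0.49x), giving x(1 − 0.49·0.95) = 30(1 − 0.95).
So x = 30 × 0.05 / 0.5345 ≈ 2.8064, and the contractor receives 30 − x ≈ 27.1936.

2.81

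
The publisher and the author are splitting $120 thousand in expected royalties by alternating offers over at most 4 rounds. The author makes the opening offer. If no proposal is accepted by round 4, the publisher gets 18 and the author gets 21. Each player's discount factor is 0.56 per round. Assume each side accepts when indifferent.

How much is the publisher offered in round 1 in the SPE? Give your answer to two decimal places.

46.95

By backward induction:
Round 4 (the publisher proposes): the author gets 21 if talks fail, so the publisher offers 21 and keeps 99.
Round 3 (the author proposes): the publisher can get 99 next round, worth 0.56 × 99 = 55.44 now. The author offers 55.44 and keeps 120 − 55.44 = 64.56.
Round 2 (the publisher proposes): the author can get 64.56 next round, worth 0.56 × 64.56 = 36.1536 now; the publisher offers that and keeps 83.8464.
Round 1 (the author proposes): the publisher can get 83.8464 next round, worth 0.56 × 83.8464 = 46.953984 now; the author offers that and keeps 73.046016.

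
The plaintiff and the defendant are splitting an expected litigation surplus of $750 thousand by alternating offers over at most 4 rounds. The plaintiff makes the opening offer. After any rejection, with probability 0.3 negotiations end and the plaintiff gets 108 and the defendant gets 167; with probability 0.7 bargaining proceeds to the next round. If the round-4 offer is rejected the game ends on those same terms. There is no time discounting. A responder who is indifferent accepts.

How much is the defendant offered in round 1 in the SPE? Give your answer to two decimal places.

By backward induction:
Round 4 (the defendant proposes): the plaintiff gets 108 if talks fail, so the defendant offers 108 and keeps 642.
Round 3 (the plaintiff proposes): rejecting gives the defendant an expected 0.7 × 642 + 0.3 × 167 = 499.5; the plaintiff offers that and keeps 250.5.
Round 2 (the defendant proposes): rejecting gives the plaintiff an expected 0.7 × 250.5 + 0.3 × 108 = 207.75. The defendant offers 207.75 and keeps 750 − 207.75 = 542.25.
Round 1 (the plaintiff proposes): rejecting gives the defendant an expected 0.7 × 542.25 + 0.3 × 167 = 429.675; the plaintiff offers that and keeps 320.325.

429.68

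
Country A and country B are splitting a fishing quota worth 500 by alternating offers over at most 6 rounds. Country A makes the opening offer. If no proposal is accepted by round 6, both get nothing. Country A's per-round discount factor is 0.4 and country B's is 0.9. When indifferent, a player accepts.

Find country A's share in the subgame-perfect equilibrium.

74.48

Solve by backward induction from round 6.
Round 6 (country B proposes): country A will accept anything ≥ 0, so country B offers 0 and keeps 500.
Round 5 (country A proposes): country B can get 500 next round, worth 0.9 × 500 = 450 now, so country A offers 450, keeping 50.
Round 4 (country B proposes): country A can get 50 next round, worth 0.4 × 50 = 20 now, so country B offers 20, keeping 480.
Round 3 (country A proposes): country B can get 480 next round, worth 0.9 × 480 = 432 now, so country A offers 432, keeping 68.
Round 2 (country B proposes): country A can get 68 next round, worth 0.4 × 68 = 27.2 now; country B offers that and keeps 472.8.
Round 1 (country A proposes): country B can get 472.8 next round, worth 0.9 × 472.8 = 425.52 now; country A offers that and keeps 74.48.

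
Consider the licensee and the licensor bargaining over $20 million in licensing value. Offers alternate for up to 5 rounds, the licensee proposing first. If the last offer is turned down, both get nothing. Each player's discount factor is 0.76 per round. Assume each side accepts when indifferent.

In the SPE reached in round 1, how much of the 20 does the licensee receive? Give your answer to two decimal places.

Round 5 (the licensee proposes): rejection yields 0 for the licensor; the licensee offers 0 and keeps 20.
Round 4 (the licensor proposes): the licensee can get 20 next round, worth 0.76 × 20 = 15.2 now. The licensor offers 15.2 and keeps 20 − 15.2 = 4.8.
Round 3 (the licensee proposes): the licensor can get 4.8 next round, worth 0.76 × 4.8 = 3.648 now. The licensee offers 3.648 and keeps 20 − 3.648 = 16.352.
Round 2 (the licensor proposes): the licensee can get 16.352 next round, worth 0.76 × 16.352 = 12.42752 now, so the licensor offers 12.42752, keeping 7.57248.
Round 1 (the licensee proposes): the licensor can get 7.57248 next round, worth 0.76 × 7.57248 = 5.7550848 now, so the licensee offers 5.7550848, keeping 14.2449152.

14.24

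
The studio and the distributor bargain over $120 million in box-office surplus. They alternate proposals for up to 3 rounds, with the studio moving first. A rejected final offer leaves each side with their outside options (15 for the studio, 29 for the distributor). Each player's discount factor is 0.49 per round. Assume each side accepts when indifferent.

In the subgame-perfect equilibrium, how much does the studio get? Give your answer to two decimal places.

Solve by backward induction from round 3.
Round 3 (the studio proposes): the distributor gets 29 if talks fail, so the studio offers 29 and keeps 91.
Round 2 (the distributor proposes): the studio can get 91 next round, worth 0.49 × 91 = 44.59 now, so the distributor offers 44.59, keeping 75.41.
Round 1 (the studio proposes): the distributor can get 75.41 next round, worth 0.49 × 75.41 = 36.9509 now. The studio offers 36.9509 and keeps 120 − 36.9509 = 83.0491.

83.05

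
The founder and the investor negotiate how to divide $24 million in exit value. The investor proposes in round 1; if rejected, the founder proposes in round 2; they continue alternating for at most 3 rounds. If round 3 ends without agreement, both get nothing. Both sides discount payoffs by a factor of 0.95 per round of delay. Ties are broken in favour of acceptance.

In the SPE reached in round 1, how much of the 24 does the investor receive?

22.86

Round 3 (the investor proposes): rejection yields 0 for the founder; the investor offers 0 and keeps 24.
Round 2 (the founder proposes): the investor can get 24 next round, worth 0.95 × 24 = 22.8 now; the founder offers that and keeps 1.2.
Round 1 (the investor proposes): the founder can get 1.2 next round, worth 0.95 × 1.2 = 1.14 now. The investor offers 1.14 and keeps 24 − 1.14 = 22.86.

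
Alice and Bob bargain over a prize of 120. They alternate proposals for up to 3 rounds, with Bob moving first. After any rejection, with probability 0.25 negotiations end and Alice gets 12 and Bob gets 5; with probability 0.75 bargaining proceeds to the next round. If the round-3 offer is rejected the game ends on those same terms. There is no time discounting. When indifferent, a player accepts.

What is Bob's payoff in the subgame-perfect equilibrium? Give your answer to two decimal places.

Round 3 (Bob proposes): Alice gets 12 if talks fail, so Bob offers 12 and keeps 108.
Round 2 (Alice proposes): rejecting gives Bob an expected 0.75 × 108 + 0.25 × 5 = 82.25; Alice offers that and keeps 37.75.
Round 1 (Bob proposes): rejecting gives Alice an expected 0.75 × 37.75 + 0.25 × 12 = 31.3125, so Bob offers 31.3125, keeping 88.6875.

88.69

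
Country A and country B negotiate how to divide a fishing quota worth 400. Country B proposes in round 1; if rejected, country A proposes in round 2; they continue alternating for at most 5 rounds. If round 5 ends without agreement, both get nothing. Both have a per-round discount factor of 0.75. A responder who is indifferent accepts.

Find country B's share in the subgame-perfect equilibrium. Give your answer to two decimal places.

282.81

Work backward from the last round.
Round 5 (country B proposes): country A will accept anything ≥ 0, so country B offers 0 and keeps 400.
Round 4 (country A proposes): country B can get 400 next round, worth 0.75 × 400 = 300 now, so country A offers 300, keeping 100.
Round 3 (country B proposes): country A can get 100 next round, worth 0.75 × 100 = 75 now; country B offers that and keeps 325.
Round 2 (country A proposes): country B can get 325 next round, worth 0.75 × 325 = 243.75 now; country A offers that and keeps 156.25.
Round 1 (country B proposes): country A can get 156.25 next round, worth 0.75 × 156.25 = 117.1875 now; country B offers that and keeps 282.8125.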